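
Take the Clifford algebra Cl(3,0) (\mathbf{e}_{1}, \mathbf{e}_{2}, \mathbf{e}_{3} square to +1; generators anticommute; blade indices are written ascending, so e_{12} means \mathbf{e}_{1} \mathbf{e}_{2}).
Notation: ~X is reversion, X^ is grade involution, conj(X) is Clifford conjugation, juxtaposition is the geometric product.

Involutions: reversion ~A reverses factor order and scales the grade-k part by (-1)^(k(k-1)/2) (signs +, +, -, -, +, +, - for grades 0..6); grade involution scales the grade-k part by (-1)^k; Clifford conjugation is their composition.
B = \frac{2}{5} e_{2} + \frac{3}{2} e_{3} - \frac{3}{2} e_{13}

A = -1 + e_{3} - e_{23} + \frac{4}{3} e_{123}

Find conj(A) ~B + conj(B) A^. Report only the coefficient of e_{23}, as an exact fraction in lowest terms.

first term: -\frac{3}{2} + \frac{3}{2} e_{1} + \frac{31}{10} e_{2} - \frac{19}{10} e_{3} + \frac{7}{2} e_{12} - \frac{61}{30} e_{13} + \frac{2}{5} e_{23}
second term: \frac{3}{2} - \frac{3}{2} e_{1} - \frac{31}{10} e_{2} + \frac{19}{10} e_{3} + \frac{7}{2} e_{12} - \frac{61}{30} e_{13} + \frac{2}{5} e_{23}
Answer: \frac{4}{5}


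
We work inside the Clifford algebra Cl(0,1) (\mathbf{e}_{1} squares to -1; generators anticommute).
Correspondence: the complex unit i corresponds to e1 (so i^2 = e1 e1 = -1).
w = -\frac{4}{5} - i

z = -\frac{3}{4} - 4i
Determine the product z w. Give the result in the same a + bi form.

In blades: z = -\frac{3}{4} - 4 e_{1}, w = -\frac{4}{5} - e_{1}.
Distribute z over w term by term (generator squares from the signature, products reordered to ascending indices): (-\frac{3}{4})*w = \frac{3}{5} + \frac{3}{4} e_{1}; (-4 e_{1})*w = -4 + \frac{16}{5} e_{1}.
Sum: -\frac{17}{5} + \frac{79}{20} e_{1}; translating back through the correspondence:
Answer: -\frac{17}{5} + \frac{79}{20}i


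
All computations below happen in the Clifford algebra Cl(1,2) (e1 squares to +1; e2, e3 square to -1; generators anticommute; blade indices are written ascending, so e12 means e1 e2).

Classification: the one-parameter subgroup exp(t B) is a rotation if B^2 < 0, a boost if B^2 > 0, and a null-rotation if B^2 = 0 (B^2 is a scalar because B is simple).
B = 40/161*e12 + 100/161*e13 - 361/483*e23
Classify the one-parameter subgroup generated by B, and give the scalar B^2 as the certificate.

B^2 term by term: the squares give (40/161)^2*(e12)^2 + (100/161)^2*(e13)^2 + (-361/483)^2*(e23)^2 = 1600/25921*(+1) + 10000/25921*(+1) + 130321/233289*(-1) = -1/9 (each basis 2-blade squares to minus the product of its generators' squares); cross terms between blades sharing an index anticommute and cancel. So B^2 = -1/9.
Answer: rotation, certificate B^2 = -1/9. Check the certificate: B^2 = -1/9, and that sign is decisive whatever form B takes.


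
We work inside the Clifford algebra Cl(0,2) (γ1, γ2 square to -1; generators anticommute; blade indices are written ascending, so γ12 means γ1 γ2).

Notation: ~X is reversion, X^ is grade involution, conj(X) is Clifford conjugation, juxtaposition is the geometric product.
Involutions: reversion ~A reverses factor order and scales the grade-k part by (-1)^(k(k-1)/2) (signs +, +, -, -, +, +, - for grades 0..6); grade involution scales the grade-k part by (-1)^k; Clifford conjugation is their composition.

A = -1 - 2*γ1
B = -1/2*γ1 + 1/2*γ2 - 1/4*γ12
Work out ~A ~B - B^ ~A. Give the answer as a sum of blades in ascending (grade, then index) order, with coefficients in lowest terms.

first term: -1 + 1/2*γ1 - 5/4*γ12
second term: 1 - 1/2*γ1 + γ2 - 3/4*γ12
Answer: -2 + γ1 - γ2 - 1/2*γ12


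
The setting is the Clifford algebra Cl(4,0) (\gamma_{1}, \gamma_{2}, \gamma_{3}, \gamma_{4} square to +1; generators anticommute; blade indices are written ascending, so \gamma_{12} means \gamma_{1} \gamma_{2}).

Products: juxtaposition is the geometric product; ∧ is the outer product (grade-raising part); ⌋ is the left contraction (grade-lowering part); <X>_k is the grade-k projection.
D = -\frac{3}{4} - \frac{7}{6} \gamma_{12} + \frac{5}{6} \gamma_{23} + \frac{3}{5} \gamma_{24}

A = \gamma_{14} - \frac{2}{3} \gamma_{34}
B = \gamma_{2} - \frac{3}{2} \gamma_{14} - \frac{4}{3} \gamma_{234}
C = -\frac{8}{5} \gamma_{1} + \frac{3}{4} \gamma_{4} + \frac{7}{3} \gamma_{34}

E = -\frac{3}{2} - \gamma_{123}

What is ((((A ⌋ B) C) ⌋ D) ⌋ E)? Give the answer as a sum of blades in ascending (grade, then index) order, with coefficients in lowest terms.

step 1: \frac{3}{2} - \frac{8}{9} \gamma_{2}
step 2: -\frac{12}{5} \gamma_{1} + \frac{9}{8} \gamma_{4} - \frac{64}{45} \gamma_{12} - \frac{2}{3} \gamma_{24} + \frac{7}{2} \gamma_{34} - \frac{56}{27} \gamma_{234}
step 3: -\frac{34}{27} + \frac{17}{8} \gamma_{2}
step 4: \frac{17}{9} + \frac{17}{8} \gamma_{13} + \frac{34}{27} \gamma_{123}
Answer: \frac{17}{9} + \frac{17}{8} \gamma_{13} + \frac{34}{27} \gamma_{123}


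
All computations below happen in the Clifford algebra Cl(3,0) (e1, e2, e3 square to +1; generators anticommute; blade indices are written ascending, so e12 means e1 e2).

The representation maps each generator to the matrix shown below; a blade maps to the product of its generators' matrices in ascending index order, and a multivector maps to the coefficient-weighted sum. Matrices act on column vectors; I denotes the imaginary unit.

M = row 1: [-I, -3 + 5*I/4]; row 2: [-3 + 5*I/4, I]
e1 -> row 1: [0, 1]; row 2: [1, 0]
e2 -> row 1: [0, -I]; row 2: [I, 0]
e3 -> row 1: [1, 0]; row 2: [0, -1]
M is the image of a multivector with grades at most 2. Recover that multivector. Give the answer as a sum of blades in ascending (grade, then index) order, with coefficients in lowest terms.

Method: 1, rho(e1), rho(e2), rho(e3) form a trace-orthogonal basis of the 2x2 complex matrices (tr(X Y) = 2 if X = Y, else 0), so M = m0*1 + m1*rho(e1) + m2*rho(e2) + m3*rho(e3) with m0 = tr(M)/2 = 0, m1 = tr(M rho(e1))/2 = -3 + 5*I/4, m2 = tr(M rho(e2))/2 = 0, m3 = tr(M rho(e3))/2 = -I.
Multiplying table entries, the bivector images are rho(e12) = I*rho(e3), rho(e13) = -I*rho(e2), rho(e23) = I*rho(e1); with real blade coefficients the real parts of m0..m3 are the coefficients of 1, e1, e2, e3 and the imaginary parts give the bivectors (e23: Im m1, e13: -Im m2, e12: Im m3).
Answer: -3*e1 - e12 + 5/4*e23


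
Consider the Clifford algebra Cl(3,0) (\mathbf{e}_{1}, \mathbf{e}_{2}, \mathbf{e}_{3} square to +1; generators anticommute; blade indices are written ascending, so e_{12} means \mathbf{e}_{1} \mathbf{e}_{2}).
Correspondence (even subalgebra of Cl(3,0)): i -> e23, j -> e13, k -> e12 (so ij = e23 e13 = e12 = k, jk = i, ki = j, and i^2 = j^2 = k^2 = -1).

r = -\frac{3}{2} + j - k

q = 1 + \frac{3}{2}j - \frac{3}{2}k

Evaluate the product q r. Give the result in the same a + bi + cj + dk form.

In blades: q = 1 - \frac{3}{2} e_{12} + \frac{3}{2} e_{13}, r = -\frac{3}{2} - e_{12} + e_{13}.
Distribute q over r term by term (generator squares from the signature, products reordered to ascending indices): (1)*r = -\frac{3}{2} - e_{12} + e_{13}; (-\frac{3}{2} e_{12})*r = -\frac{3}{2} + \frac{9}{4} e_{12} + \frac{3}{2} e_{23}; (\frac{3}{2} e_{13})*r = -\frac{3}{2} - \frac{9}{4} e_{13} - \frac{3}{2} e_{23}.
Sum: -\frac{9}{2} + \frac{5}{4} e_{12} - \frac{5}{4} e_{13}; translating back through the correspondence:
Answer: -\frac{9}{2} - \frac{5}{4}j + \frac{5}{4}k


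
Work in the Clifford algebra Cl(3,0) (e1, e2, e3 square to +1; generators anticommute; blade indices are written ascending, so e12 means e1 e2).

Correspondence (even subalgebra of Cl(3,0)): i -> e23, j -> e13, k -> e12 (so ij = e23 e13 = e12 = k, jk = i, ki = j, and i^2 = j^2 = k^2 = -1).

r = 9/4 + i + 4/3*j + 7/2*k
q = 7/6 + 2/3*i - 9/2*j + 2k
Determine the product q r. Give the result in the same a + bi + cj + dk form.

In blades: q = 7/6 + 2*e12 - 9/2*e13 + 2/3*e23, r = 9/4 + 7/2*e12 + 4/3*e13 + e23.
Distribute q over r term by term (generator squares from the signature, products reordered to ascending indices): (7/6)*r = 21/8 + 49/12*e12 + 14/9*e13 + 7/6*e23; (2*e12)*r = -7 + 9/2*e12 + 2*e13 - 8/3*e23; (-9/2*e13)*r = 6 + 9/2*e12 - 81/8*e13 - 63/4*e23; (2/3*e23)*r = -2/3 + 8/9*e12 - 7/3*e13 + 3/2*e23.
Sum: 23/24 + 503/36*e12 - 641/72*e13 - 63/4*e23; translating back through the correspondence:
Answer: 23/24 - 63/4*i - 641/72*j + 503/36*k


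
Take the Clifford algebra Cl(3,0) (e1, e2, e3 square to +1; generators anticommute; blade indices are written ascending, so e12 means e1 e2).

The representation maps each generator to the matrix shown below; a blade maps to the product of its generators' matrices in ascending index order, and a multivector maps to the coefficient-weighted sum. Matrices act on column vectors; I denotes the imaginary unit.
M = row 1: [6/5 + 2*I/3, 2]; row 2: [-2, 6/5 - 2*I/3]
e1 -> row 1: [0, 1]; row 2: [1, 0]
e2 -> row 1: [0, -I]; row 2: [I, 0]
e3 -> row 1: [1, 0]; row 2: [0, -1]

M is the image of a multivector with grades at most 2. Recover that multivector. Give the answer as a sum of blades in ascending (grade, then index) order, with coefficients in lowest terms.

Method: 1, rho(e1), rho(e2), rho(e3) form a trace-orthogonal basis of the 2x2 complex matrices (tr(X Y) = 2 if X = Y, else 0), so M = m0*1 + m1*rho(e1) + m2*rho(e2) + m3*rho(e3) with m0 = tr(M)/2 = 6/5, m1 = tr(M rho(e1))/2 = 0, m2 = tr(M rho(e2))/2 = 2*I, m3 = tr(M rho(e3))/2 = 2*I/3.
Multiplying table entries, the bivector images are rho(e12) = I*rho(e3), rho(e13) = -I*rho(e2), rho(e23) = I*rho(e1); with real blade coefficients the real parts of m0..m3 are the coefficients of 1, e1, e2, e3 and the imaginary parts give the bivectors (e23: Im m1, e13: -Im m2, e12: Im m3).
Answer: 6/5 + 2/3*e12 - 2*e13


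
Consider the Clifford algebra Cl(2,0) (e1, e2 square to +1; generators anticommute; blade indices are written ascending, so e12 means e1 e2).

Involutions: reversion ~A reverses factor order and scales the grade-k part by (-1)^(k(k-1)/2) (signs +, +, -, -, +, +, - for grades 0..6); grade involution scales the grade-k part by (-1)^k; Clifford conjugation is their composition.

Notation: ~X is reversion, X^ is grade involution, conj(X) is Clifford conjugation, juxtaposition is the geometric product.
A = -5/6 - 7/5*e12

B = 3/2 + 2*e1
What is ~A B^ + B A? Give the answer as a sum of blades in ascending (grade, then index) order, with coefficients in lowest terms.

first term: -5/4 + 5/3*e1 + 14/5*e2 + 21/10*e12
second term: -5/4 - 5/3*e1 - 14/5*e2 - 21/10*e12
Answer: -5/2


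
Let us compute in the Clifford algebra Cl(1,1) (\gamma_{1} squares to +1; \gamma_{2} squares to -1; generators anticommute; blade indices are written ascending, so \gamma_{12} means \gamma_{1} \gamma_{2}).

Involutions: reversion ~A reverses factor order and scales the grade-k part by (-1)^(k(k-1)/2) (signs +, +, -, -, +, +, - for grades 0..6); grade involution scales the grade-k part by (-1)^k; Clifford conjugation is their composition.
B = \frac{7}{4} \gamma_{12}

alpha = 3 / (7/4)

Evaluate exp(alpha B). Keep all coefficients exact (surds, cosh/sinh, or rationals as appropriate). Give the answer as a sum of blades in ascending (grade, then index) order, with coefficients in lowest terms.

B^2 = (\frac{7}{4})^2*(\gamma_{12})^2 = \frac{49}{16}*(+1) = \frac{49}{16} (a basis 2-blade squares to minus the product of its generators' squares).
B^2 = \frac{49}{16} — a positive square means the series sums to a boost: l = \frac{7}{4}, alpha*l = 3, so exp(alpha B) = cosh(3) + (sinh(3)/(\frac{7}{4}))*B = \cosh{\left(3 \right)} + (\frac{4 \sinh{\left(3 \right)}}{7})*B.
Answer: \cosh{\left(3 \right)} + \sinh{\left(3 \right)} \gamma_{12}


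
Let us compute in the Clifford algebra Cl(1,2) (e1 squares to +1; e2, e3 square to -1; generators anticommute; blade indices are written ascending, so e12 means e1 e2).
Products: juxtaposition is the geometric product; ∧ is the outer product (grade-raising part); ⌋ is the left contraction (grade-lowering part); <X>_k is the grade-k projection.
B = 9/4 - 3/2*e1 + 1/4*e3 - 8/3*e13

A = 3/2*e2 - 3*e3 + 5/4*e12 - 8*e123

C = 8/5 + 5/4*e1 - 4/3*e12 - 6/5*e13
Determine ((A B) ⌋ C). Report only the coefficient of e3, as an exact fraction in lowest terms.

step 1: 3/4 + 8*e1 - 193/12*e2 - 27/4*e3 + 113/16*e12 - 9/2*e13 + 377/24*e23 - 219/16*e123
step 2: 431/60 + 21947/720*e1 - 32/3*e2 - 48/5*e3 - e12 - 9/10*e13
Answer: -48/5


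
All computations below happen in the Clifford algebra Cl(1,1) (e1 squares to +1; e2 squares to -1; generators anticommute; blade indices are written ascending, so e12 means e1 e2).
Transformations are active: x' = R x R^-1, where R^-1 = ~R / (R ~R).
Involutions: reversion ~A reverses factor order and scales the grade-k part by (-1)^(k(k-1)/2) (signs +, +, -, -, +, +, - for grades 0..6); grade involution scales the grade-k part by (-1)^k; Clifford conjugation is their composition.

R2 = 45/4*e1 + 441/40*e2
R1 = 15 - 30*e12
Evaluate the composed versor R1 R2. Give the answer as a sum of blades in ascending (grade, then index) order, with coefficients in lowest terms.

Distribute over the terms of R1 (each basis-blade product reordered to ascending indices, repeated generators contracted through their squares):
(15) R2 = 675/4*e1 + 1323/8*e2
(-30*e12) R2 = 1323/4*e1 + 675/2*e2
Summing the partial products and collecting blades:
Answer: 999/2*e1 + 4023/8*e2


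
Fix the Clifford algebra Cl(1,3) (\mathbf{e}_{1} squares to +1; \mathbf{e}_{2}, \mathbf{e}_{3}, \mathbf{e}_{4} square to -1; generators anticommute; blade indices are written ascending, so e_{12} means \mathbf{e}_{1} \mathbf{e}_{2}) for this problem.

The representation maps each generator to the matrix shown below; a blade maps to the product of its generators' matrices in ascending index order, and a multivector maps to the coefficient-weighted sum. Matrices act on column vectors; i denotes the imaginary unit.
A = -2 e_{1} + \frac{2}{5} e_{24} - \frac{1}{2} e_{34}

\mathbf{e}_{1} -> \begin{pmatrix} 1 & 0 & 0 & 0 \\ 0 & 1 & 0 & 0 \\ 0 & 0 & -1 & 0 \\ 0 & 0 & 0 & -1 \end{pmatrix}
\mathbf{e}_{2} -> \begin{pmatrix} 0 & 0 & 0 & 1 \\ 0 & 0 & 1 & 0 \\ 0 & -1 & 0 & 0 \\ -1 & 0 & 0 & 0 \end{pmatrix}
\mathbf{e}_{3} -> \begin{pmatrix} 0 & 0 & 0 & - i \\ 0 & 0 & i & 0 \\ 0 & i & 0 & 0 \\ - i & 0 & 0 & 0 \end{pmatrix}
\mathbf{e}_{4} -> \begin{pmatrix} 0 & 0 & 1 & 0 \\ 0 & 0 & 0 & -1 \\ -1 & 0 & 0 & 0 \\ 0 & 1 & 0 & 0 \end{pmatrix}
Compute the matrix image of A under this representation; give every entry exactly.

Bivector images (products of the table entries): rho(e_{24}) = rho(\mathbf{e}_{2})rho(\mathbf{e}_{4}) = \begin{pmatrix} 0 & 1 & 0 & 0 \\ -1 & 0 & 0 & 0 \\ 0 & 0 & 0 & 1 \\ 0 & 0 & -1 & 0 \end{pmatrix}; rho(e_{34}) = rho(\mathbf{e}_{3})rho(\mathbf{e}_{4}) = \begin{pmatrix} 0 & - i & 0 & 0 \\ - i & 0 & 0 & 0 \\ 0 & 0 & 0 & - i \\ 0 & 0 & - i & 0 \end{pmatrix}.
M = (-2)*rho(e_{1}) + (\frac{2}{5})*rho(e_{24}) + (-\frac{1}{2})*rho(e_{34}), summed entrywise:
Answer: \begin{pmatrix} -2 & \frac{2}{5} + \frac{i}{2} & 0 & 0 \\ - \frac{2}{5} + \frac{i}{2} & -2 & 0 & 0 \\ 0 & 0 & 2 & \frac{2}{5} + \frac{i}{2} \\ 0 & 0 & - \frac{2}{5} + \frac{i}{2} & 2 \end{pmatrix}


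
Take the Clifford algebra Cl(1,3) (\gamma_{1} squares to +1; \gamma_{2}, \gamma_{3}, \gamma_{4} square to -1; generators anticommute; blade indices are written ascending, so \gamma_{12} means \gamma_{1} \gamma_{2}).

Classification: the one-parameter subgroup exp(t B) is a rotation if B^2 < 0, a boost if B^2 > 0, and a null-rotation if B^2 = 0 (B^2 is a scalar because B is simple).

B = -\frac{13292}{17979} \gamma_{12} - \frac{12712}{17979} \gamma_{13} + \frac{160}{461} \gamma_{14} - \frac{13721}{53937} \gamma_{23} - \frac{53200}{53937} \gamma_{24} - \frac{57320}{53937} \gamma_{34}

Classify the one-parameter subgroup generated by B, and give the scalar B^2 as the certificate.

B^2 term by term: the squares give (-\frac{13292}{17979})^2*(\gamma_{12})^2 + (-\frac{12712}{17979})^2*(\gamma_{13})^2 + (\frac{160}{461})^2*(\gamma_{14})^2 + (-\frac{13721}{53937})^2*(\gamma_{23})^2 + (-\frac{53200}{53937})^2*(\gamma_{24})^2 + (-\frac{57320}{53937})^2*(\gamma_{34})^2 = \frac{176677264}{323244441}*(+1) + \frac{161594944}{323244441}*(+1) + \frac{25600}{212521}*(+1) + \frac{188265841}{2909199969}*(-1) + \frac{2830240000}{2909199969}*(-1) + \frac{3285582400}{2909199969}*(-1) = -1 (each basis 2-blade squares to minus the product of its generators' squares); cross terms between blades sharing an index anticommute and cancel; the commuting (index-disjoint) pairs give grade-4 terms 2*c*c'*(blade product), which cancel blade by blade — \gamma_{1234}: \frac{1523794880}{969733323} - \frac{1352556800}{969733323} - \frac{4390720}{24864957} = 0 — confirming B is simple. So B^2 = -1.
Answer: rotation, certificate B^2 = -1. One invariant decides it: the square -1 survives every conjugation, and its sign is exactly the classification.


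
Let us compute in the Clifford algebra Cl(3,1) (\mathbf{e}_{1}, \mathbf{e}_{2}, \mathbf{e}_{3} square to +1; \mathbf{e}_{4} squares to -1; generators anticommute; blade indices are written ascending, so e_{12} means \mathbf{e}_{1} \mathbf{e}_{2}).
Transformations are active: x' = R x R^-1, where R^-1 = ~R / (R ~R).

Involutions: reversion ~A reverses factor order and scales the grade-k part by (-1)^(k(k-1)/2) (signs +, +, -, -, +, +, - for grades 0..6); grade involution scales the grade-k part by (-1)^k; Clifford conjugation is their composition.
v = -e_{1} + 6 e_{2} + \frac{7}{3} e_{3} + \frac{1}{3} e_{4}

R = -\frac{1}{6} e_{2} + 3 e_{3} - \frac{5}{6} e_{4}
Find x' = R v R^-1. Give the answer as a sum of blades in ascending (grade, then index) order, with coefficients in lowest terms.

~R = -\frac{1}{6} e_{2} + 3 e_{3} - \frac{5}{6} e_{4}, and R ~R = \frac{25}{3}, so R^-1 = ~R / (\frac{25}{3}).
R v = \frac{113}{18} - \frac{1}{6} e_{12} + 3 e_{13} - \frac{5}{6} e_{14} - \frac{331}{18} e_{23} + \frac{89}{18} e_{24} + \frac{53}{18} e_{34}
Answer: e_{1} - \frac{2813}{450} e_{2} + \frac{164}{75} e_{3} - \frac{143}{90} e_{4}


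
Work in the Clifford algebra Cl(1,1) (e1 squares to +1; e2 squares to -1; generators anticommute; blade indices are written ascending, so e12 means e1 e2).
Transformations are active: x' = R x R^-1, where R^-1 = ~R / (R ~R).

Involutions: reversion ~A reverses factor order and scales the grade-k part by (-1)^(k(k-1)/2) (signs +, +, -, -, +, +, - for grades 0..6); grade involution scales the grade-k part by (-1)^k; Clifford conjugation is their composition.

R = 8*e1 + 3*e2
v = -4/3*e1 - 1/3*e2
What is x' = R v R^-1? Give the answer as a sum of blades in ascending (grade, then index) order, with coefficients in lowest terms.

~R = 8*e1 + 3*e2, and R ~R = 55, so R^-1 = ~R / (55).
R v = -29/3 + 4/3*e12
Answer: -244/165*e1 - 119/165*e2


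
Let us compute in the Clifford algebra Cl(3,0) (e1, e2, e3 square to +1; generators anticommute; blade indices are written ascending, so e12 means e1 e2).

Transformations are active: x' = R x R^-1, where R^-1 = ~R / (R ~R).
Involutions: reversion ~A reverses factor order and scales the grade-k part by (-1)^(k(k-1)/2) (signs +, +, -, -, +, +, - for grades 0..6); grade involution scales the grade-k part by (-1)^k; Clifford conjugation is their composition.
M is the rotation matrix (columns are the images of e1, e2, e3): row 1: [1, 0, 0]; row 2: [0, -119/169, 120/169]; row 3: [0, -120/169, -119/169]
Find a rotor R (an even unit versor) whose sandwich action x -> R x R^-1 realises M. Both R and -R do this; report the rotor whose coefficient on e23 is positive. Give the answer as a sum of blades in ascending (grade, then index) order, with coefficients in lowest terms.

Method: write R = a + b12*e12 + b13*e13 + b23*e23 with a^2 + b12^2 + b13^2 + b23^2 = 1 (so R^-1 = ~R). Expanding the columns R e_j ~R gives tr M = 4a^2 - 1 and, from the antisymmetric part, M21 - M12 = -4a*b12, M13 - M31 = 4a*b13, M32 - M23 = -4a*b23.
Here tr M = -69/169, so a^2 = (1 + tr M)/4 = 25/169 and a = ±5/13. Taking a = 5/13: M21 - M12 = 0, M13 - M31 = 0, M32 - M23 = -240/169, giving b12 = 0, b13 = 0, b23 = 12/13, i.e. R = 5/13 + 12/13*e23.
Its e23 coefficient is already positive.
Answer: 5/13 + 12/13*e23. Sheet selection: the two-to-one cover makes ±R indistinguishable at the matrix level (trace -69/169), so uniqueness comes from the required sign on e23.


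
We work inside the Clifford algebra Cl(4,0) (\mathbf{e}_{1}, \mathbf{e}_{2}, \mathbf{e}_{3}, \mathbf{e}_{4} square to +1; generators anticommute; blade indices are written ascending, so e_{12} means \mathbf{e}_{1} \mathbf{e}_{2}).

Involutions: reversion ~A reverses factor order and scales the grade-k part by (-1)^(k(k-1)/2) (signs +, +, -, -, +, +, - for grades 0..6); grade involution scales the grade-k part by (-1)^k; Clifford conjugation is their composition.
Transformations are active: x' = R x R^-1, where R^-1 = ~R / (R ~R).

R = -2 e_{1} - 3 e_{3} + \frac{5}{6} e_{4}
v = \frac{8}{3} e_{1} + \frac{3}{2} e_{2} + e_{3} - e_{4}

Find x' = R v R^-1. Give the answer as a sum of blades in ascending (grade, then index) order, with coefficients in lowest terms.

~R = -2 e_{1} - 3 e_{3} + \frac{5}{6} e_{4}, and R ~R = \frac{493}{36}, so R^-1 = ~R / (\frac{493}{36}).
R v = -\frac{55}{6} - 3 e_{12} + 6 e_{13} - \frac{2}{9} e_{14} + \frac{9}{2} e_{23} - \frac{5}{4} e_{24} + \frac{13}{6} e_{34}
Answer: \frac{16}{1479} e_{1} - \frac{3}{2} e_{2} + \frac{1487}{493} e_{3} - \frac{57}{493} e_{4}


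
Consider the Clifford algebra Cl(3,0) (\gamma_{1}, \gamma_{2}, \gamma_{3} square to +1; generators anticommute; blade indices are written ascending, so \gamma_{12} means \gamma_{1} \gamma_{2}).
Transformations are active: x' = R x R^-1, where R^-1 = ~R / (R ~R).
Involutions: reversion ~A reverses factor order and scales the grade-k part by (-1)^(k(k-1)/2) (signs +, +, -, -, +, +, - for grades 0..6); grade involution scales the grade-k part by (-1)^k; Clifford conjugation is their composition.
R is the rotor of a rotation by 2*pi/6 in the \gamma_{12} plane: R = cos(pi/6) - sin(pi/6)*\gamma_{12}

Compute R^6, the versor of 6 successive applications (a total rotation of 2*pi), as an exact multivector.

Rotor phase runs at HALF the rotation angle; powers of one rotor simply add phase, so after 6 steps in \gamma_{12} the phase is 6*pi/6 = \pi and R^6 = cos(\pi) - sin(\pi)*\gamma_{12}.
cos(\pi) = -1 and sin(\pi) = 0, so R^6 = -1. The total rotation 2*pi is 1 full turn, so every vector returns to itself, yet the rotor is -1, on the OTHER sheet of the double cover (an odd number of 2*pi turns).
Answer: -1


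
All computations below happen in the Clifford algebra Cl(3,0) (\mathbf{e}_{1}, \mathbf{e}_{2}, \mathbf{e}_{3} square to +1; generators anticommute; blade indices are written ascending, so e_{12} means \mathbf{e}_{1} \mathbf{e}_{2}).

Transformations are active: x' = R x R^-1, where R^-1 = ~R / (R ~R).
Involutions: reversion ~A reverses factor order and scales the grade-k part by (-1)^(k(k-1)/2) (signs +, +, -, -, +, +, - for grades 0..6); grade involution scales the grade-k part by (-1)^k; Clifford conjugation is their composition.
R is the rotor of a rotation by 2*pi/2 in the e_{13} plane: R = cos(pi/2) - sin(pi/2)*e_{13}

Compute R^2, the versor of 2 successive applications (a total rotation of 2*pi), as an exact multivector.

Because a rotor carries half the rotation angle, composing 2 copies of this e_{13}-plane rotor multiplies the phase: 2*(pi/2) = \pi, hence R^2 = cos(\pi) - sin(\pi)*e_{13}.
cos(\pi) = -1 and sin(\pi) = 0, so R^2 = -1. The total rotation 2*pi is 1 full turn, so every vector returns to itself, yet the rotor is -1, on the OTHER sheet of the double cover (an odd number of 2*pi turns).
Answer: -1


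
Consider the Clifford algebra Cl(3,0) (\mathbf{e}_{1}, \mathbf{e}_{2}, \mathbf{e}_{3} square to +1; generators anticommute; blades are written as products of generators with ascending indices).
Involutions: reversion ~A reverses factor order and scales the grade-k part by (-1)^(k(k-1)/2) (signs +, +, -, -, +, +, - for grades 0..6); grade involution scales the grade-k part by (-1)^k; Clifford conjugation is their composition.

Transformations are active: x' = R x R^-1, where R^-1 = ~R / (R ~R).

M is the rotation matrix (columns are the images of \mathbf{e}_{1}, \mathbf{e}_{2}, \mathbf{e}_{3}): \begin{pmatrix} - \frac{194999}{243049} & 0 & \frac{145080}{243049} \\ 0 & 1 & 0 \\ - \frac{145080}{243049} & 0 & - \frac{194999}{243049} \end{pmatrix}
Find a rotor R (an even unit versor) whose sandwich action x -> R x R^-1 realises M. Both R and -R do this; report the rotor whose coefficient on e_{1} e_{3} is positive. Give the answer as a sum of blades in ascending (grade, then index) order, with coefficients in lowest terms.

Method: write R = a + b12*e_{1} e_{2} + b13*e_{1} e_{3} + b23*e_{2} e_{3} with a^2 + b12^2 + b13^2 + b23^2 = 1 (so R^-1 = ~R). Expanding the columns R e_j ~R gives tr M = 4a^2 - 1 and, from the antisymmetric part, M21 - M12 = -4a*b12, M13 - M31 = 4a*b13, M32 - M23 = -4a*b23.
Here tr M = -\frac{146949}{243049}, so a^2 = (1 + tr M)/4 = \frac{24025}{243049} and a = ±\frac{155}{493}. Taking a = \frac{155}{493}: M21 - M12 = 0, M13 - M31 = \frac{290160}{243049}, M32 - M23 = 0, giving b12 = 0, b13 = \frac{468}{493}, b23 = 0, i.e. R = \frac{155}{493} + \frac{468}{493} e_{1} e_{3}.
Its e_{1} e_{3} coefficient is already positive.
Answer: \frac{155}{493} + \frac{468}{493} e_{1} e_{3}. Sheet selection: the two-to-one cover makes ±R indistinguishable at the matrix level (trace -\frac{146949}{243049}), so uniqueness comes from the required sign on e_{1} e_{3}.


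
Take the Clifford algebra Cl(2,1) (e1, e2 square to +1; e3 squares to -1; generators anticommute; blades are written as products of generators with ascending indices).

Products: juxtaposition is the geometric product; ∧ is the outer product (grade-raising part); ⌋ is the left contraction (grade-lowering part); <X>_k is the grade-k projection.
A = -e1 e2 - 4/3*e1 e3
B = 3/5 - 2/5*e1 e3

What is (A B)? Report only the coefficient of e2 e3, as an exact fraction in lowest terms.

step 1: 8/15 - 3/5*e1 e2 - 4/5*e1 e3 - 2/5*e2 e3
Answer: -2/5


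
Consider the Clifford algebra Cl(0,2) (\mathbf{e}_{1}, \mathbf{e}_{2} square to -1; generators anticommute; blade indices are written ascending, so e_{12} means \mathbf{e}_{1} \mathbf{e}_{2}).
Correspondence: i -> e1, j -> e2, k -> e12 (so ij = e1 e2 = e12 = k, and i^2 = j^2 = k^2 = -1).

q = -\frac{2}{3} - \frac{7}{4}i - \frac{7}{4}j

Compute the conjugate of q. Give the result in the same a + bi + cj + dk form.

In blades: q = -\frac{2}{3} - \frac{7}{4} e_{1} - \frac{7}{4} e_{2}.
Conjugation here is Clifford conjugation: the scalar is fixed and the grade-1 and grade-2 blades all flip sign, giving -\frac{2}{3} + \frac{7}{4} e_{1} + \frac{7}{4} e_{2}; translating back:
Answer: -\frac{2}{3} + \frac{7}{4}i + \frac{7}{4}j


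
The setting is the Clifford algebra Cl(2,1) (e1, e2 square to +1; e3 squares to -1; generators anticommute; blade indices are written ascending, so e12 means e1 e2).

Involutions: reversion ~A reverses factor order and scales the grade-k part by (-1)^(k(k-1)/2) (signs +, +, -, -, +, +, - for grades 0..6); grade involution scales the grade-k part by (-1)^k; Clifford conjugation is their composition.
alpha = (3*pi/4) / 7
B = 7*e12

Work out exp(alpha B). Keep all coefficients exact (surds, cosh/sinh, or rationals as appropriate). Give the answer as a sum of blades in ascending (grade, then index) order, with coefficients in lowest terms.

B^2 = (7)^2*(e12)^2 = 49*(-1) = -49 (a basis 2-blade squares to minus the product of its generators' squares).
B^2 = -49 — circular case — the even/odd split gives cos and sin: l = 7, alpha*l = 3*pi/4, so exp(alpha B) = cos(3*pi/4) + (sin(3*pi/4)/7)*B = -sqrt(2)/2 + (sqrt(2)/14)*B.
Answer: -sqrt(2)/2 + sqrt(2)/2*e12


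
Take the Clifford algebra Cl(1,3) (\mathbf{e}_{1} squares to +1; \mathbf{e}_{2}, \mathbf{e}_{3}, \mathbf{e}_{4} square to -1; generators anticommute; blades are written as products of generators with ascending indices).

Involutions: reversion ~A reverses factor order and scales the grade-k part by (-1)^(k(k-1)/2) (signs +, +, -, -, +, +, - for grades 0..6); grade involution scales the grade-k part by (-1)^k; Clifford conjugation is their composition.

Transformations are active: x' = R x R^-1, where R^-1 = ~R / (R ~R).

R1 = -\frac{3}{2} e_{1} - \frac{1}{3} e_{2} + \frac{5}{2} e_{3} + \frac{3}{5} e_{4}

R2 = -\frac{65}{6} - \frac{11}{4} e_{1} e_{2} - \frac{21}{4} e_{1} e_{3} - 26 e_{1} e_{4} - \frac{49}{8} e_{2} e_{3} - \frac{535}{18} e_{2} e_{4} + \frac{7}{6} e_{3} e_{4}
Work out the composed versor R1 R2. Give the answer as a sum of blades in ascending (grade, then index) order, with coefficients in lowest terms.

Distribute over the terms of R1 (each basis-blade product reordered to ascending indices, repeated generators contracted through their squares):
(-\frac{3}{2} e_{1}) R2 = \frac{65}{4} e_{1} + \frac{33}{8} e_{2} + \frac{63}{8} e_{3} + 39 e_{4} + \frac{147}{16} e_{1} e_{2} e_{3} + \frac{535}{12} e_{1} e_{2} e_{4} - \frac{7}{4} e_{1} e_{3} e_{4}
(-\frac{1}{3} e_{2}) R2 = \frac{11}{12} e_{1} + \frac{65}{18} e_{2} - \frac{49}{24} e_{3} - \frac{535}{54} e_{4} - \frac{7}{4} e_{1} e_{2} e_{3} - \frac{26}{3} e_{1} e_{2} e_{4} - \frac{7}{18} e_{2} e_{3} e_{4}
(\frac{5}{2} e_{3}) R2 = -\frac{105}{8} e_{1} - \frac{245}{16} e_{2} - \frac{325}{12} e_{3} - \frac{35}{12} e_{4} - \frac{55}{8} e_{1} e_{2} e_{3} + 65 e_{1} e_{3} e_{4} + \frac{2675}{36} e_{2} e_{3} e_{4}
(\frac{3}{5} e_{4}) R2 = -\frac{78}{5} e_{1} - \frac{107}{6} e_{2} + \frac{7}{10} e_{3} - \frac{13}{2} e_{4} - \frac{33}{20} e_{1} e_{2} e_{4} - \frac{63}{20} e_{1} e_{3} e_{4} - \frac{147}{40} e_{2} e_{3} e_{4}
Summing the partial products and collecting blades:
Answer: -\frac{1387}{120} e_{1} - \frac{3659}{144} e_{2} - \frac{411}{20} e_{3} + \frac{2125}{108} e_{4} + \frac{9}{16} e_{1} e_{2} e_{3} + \frac{514}{15} e_{1} e_{2} e_{4} + \frac{601}{10} e_{1} e_{3} e_{4} + \frac{8429}{120} e_{2} e_{3} e_{4}


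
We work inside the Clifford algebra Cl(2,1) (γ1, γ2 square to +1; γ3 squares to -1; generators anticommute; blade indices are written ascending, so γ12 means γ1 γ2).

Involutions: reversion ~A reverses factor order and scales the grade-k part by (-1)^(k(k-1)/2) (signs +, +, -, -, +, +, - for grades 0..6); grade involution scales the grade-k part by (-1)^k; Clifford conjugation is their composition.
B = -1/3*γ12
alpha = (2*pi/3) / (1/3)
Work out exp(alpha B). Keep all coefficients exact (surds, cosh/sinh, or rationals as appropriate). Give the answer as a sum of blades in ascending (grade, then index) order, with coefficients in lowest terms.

B^2 = (-1/3)^2*(γ12)^2 = 1/9*(-1) = -1/9 (a basis 2-blade squares to minus the product of its generators' squares).
B^2 = -1/9 — since the square is negative, the closed form is circular: l = 1/3, alpha*l = 2*pi/3, so exp(alpha B) = cos(2*pi/3) + (sin(2*pi/3)/(1/3))*B = -1/2 + (3*sqrt(3)/2)*B.
Answer: -1/2 - sqrt(3)/2*γ12


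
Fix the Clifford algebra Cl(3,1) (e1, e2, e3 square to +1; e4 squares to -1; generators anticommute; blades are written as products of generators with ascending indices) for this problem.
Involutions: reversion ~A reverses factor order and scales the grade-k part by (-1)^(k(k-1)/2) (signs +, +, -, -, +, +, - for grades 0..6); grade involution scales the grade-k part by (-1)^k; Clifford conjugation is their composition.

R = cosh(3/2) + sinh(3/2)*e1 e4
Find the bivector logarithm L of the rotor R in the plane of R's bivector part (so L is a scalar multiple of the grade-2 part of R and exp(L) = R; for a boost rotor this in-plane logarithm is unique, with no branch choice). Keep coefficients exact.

The scalar part of R is cosh(3/2), which fixes the rapidity magnitude through cosh (cosh is even, so it cannot fix the sign — the bivector part carries that); dividing the bivector part by sinh of the rapidity gives the plane, and L = rapidity * plane, where the joint sign ambiguity of (rapidity, plane) cancels in the product.
Concretely: cosh(rapidity) = cosh(3/2) gives rapidity = ±3/2, and since rapidity/sinh(rapidity) is even the sign is immaterial: L = (rapidity/sinh(rapidity)) * <R>_2 = (3/(2*sinh(3/2))) * <R>_2.
Answer: 3/2*e1 e4


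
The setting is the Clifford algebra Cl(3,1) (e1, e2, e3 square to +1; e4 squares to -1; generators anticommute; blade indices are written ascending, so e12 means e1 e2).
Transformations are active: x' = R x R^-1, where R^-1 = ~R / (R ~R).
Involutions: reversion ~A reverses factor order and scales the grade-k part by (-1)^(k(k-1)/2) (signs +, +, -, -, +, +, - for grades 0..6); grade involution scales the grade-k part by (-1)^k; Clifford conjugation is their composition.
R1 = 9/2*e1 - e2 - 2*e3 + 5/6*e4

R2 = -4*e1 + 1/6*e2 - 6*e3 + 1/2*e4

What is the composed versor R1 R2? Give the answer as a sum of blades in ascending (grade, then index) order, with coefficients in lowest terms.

Distribute over the terms of R1 (each basis-blade product reordered to ascending indices, repeated generators contracted through their squares):
(9/2*e1) R2 = -18 + 3/4*e12 - 27*e13 + 9/4*e14
(-e2) R2 = -1/6 - 4*e12 + 6*e23 - 1/2*e24
(-2*e3) R2 = 12 - 8*e13 + 1/3*e23 - e34
(5/6*e4) R2 = -5/12 + 10/3*e14 - 5/36*e24 + 5*e34
Summing the partial products and collecting blades:
Answer: -79/12 - 13/4*e12 - 35*e13 + 67/12*e14 + 19/3*e23 - 23/36*e24 + 4*e34


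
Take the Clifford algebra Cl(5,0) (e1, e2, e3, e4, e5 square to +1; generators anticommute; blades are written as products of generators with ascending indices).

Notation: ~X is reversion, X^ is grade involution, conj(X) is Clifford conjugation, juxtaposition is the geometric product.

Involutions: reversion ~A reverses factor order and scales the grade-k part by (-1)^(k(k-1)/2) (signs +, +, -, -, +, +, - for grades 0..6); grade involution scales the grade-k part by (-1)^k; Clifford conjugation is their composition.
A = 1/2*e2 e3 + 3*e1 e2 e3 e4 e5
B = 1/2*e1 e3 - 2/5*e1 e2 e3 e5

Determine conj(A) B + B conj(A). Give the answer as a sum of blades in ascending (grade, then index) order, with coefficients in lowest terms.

first term: -6/5*e4 - 1/4*e1 e2 - 1/5*e1 e5 - 3/2*e2 e4 e5
second term: -6/5*e4 + 1/4*e1 e2 - 1/5*e1 e5 - 3/2*e2 e4 e5
Answer: -12/5*e4 - 2/5*e1 e5 - 3*e2 e4 e5


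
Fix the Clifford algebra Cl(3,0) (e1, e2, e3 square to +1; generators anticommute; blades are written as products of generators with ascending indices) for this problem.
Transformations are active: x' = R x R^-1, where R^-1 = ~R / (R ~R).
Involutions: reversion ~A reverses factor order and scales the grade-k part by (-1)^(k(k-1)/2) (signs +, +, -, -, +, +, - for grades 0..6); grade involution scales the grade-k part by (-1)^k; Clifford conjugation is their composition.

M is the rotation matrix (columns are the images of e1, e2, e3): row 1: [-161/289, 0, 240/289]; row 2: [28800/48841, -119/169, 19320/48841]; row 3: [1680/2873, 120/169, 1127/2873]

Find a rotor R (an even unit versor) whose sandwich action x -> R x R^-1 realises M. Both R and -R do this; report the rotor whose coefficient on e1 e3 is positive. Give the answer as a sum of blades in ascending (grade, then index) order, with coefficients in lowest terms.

Method: write R = a + b12*e1 e2 + b13*e1 e3 + b23*e2 e3 with a^2 + b12^2 + b13^2 + b23^2 = 1 (so R^-1 = ~R). Expanding the columns R e_j ~R gives tr M = 4a^2 - 1 and, from the antisymmetric part, M21 - M12 = -4a*b12, M13 - M31 = 4a*b13, M32 - M23 = -4a*b23.
Here tr M = -42441/48841, so a^2 = (1 + tr M)/4 = 1600/48841 and a = ±40/221. Taking a = 40/221: M21 - M12 = 28800/48841, M13 - M31 = 12000/48841, M32 - M23 = 15360/48841, giving b12 = -180/221, b13 = 75/221, b23 = -96/221, i.e. R = 40/221 - 180/221*e1 e2 + 75/221*e1 e3 - 96/221*e2 e3.
Its e1 e3 coefficient is already positive.
Answer: 40/221 - 180/221*e1 e2 + 75/221*e1 e3 - 96/221*e2 e3. Uniqueness: Spin(3) -> SO(3) maps R and -R to the same rotation of trace -42441/48841; fixing the sign of the e1 e3 coefficient removes the ambiguity.


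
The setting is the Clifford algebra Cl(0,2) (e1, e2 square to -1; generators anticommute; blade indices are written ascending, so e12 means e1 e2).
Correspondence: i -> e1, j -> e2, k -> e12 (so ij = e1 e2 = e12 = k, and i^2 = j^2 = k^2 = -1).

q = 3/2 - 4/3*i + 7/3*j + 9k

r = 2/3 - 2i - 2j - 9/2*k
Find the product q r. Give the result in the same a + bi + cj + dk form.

In blades: q = 3/2 - 4/3*e1 + 7/3*e2 + 9*e12, r = 2/3 - 2*e1 - 2*e2 - 9/2*e12.
Distribute q over r term by term (generator squares from the signature, products reordered to ascending indices): (3/2)*r = 1 - 3*e1 - 3*e2 - 27/4*e12; (-4/3*e1)*r = -8/3 - 8/9*e1 - 6*e2 + 8/3*e12; (7/3*e2)*r = 14/3 - 21/2*e1 + 14/9*e2 + 14/3*e12; (9*e12)*r = 81/2 + 18*e1 - 18*e2 + 6*e12.
Sum: 87/2 + 65/18*e1 - 229/9*e2 + 79/12*e12; translating back through the correspondence:
Answer: 87/2 + 65/18*i - 229/9*j + 79/12*k


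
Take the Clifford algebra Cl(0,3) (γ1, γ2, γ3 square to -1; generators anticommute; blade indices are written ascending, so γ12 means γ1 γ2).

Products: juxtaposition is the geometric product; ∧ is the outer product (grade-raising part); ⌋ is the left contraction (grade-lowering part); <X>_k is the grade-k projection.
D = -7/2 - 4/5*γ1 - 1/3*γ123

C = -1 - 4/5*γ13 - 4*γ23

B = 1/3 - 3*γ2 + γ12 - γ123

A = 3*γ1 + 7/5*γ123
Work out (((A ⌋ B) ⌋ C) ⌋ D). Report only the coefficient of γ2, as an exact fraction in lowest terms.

step 1: -7/5 - 3*γ2 + 3*γ23
step 2: 67/5 - 12*γ3 + 28/25*γ13 + 28/5*γ23
step 3: -469/10 - 664/75*γ1 - 28/75*γ2 - 4*γ12 - 67/15*γ123
Answer: -28/75


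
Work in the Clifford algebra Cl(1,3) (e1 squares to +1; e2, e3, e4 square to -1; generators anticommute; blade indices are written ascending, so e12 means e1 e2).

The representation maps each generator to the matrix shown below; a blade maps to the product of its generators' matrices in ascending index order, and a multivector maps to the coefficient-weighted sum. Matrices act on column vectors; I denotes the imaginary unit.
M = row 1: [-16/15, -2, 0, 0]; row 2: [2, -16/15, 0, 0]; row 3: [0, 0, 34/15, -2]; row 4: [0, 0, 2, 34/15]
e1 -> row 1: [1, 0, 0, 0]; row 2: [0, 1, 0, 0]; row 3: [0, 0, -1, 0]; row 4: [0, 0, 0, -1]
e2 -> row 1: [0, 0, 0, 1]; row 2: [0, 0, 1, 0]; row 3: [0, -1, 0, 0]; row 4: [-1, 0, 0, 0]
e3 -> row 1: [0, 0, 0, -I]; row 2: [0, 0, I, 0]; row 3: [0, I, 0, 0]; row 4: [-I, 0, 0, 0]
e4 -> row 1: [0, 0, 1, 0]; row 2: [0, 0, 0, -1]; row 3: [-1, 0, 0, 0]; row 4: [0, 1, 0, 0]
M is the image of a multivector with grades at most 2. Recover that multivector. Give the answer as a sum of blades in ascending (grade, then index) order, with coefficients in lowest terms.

Method: the blade images are trace-orthogonal — tr(rho(e_A) rho(e_B)^-1) = 4 if A = B and 0 otherwise — and rho(e_A)^-1 = (e_A)^2 * rho(e_A) with (e_A)^2 = +1 or -1, so the coefficient of e_A in the preimage is (e_A)^2 * tr(M rho(e_A))/4.
Nonzero projections over blades of grade <= 2: 1: (1)^2 = +1, tr(M 1) = 12/5, coefficient 3/5; e1: (e1)^2 = +1, tr(M rho(e1)) = -20/3, coefficient -5/3; e24: (e24)^2 = -1, tr(M rho(e24)) = 8, coefficient -2. Every other blade of grade <= 2 projects to 0.
Answer: 3/5 - 5/3*e1 - 2*e24


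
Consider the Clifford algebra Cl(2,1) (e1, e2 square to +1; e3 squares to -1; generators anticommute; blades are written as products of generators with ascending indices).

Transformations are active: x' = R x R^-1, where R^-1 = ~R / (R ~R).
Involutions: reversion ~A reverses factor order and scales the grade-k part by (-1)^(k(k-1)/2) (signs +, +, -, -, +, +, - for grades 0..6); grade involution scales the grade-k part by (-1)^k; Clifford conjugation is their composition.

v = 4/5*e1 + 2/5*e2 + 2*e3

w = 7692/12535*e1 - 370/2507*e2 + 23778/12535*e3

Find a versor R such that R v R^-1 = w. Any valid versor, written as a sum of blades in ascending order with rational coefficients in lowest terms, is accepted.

Here q(v) = q(w) = -16/5; the classical choice R = v + w = 3544/2507*e1 + 3164/12535*e2 + 48848/12535*e3 then realises v -> w under the sandwich.
Answer: 3544/2507*e1 + 3164/12535*e2 + 48848/12535*e3


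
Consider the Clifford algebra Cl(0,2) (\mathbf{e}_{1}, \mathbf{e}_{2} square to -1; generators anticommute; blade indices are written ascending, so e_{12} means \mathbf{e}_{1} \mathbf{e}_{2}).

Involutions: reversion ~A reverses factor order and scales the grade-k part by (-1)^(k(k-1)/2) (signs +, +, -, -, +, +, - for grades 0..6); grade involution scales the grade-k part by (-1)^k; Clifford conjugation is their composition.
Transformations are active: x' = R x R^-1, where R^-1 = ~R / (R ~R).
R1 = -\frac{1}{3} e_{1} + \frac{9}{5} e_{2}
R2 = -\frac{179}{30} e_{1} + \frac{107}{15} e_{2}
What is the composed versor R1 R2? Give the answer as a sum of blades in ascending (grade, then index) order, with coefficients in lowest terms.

Distribute over the terms of R1 (each basis-blade product reordered to ascending indices, repeated generators contracted through their squares):
(-\frac{1}{3} e_{1}) R2 = -\frac{179}{90} - \frac{107}{45} e_{12}
(\frac{9}{5} e_{2}) R2 = -\frac{321}{25} + \frac{537}{50} e_{12}
Summing the partial products and collecting blades:
Answer: -\frac{6673}{450} + \frac{3763}{450} e_{12}
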